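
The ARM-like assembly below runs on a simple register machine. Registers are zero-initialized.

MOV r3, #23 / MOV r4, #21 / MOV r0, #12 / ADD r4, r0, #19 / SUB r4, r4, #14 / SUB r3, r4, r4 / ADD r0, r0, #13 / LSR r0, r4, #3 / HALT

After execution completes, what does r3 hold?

r3=23
r4=21
r0=12
r4=12+19=31
r4=31-14=17
r3=17-17=0
r0=12+13=25
r0=17>>3=2
halt.

0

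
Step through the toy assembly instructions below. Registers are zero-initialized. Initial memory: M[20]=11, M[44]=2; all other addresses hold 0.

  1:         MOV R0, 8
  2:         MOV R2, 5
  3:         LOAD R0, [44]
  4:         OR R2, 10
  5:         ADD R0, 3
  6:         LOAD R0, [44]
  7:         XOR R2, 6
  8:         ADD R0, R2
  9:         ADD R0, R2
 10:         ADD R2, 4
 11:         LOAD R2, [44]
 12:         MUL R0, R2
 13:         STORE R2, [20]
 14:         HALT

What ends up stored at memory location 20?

2

R0=8
R2=5
R0=M[44]=2
R2=5|10=15
R0=2+3=5
R0=M[44]=2
R2=15^6=9
R0=2+9=11
R0=11+9=20
R2=9+4=13
R2=M[44]=2
R0=20*2=40
STORE R2, [20] → M[20]=2
halt.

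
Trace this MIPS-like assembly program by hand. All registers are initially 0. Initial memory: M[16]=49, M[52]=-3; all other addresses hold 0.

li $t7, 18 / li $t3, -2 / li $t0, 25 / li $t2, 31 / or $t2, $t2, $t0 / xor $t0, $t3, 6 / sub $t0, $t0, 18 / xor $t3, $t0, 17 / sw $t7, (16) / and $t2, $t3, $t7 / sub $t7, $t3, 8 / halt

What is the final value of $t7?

-17

$t7=18
$t3=-2
$t0=25
$t2=31
$t2=31|25=31
$t0=(-2)^6=-8
$t0=(-8)-18=-26
$t3=(-26)^17=-9
sw $t7, (16) → M[16]=18
$t2=(-9)&18=18
$t7=(-9)-8=-17
halt.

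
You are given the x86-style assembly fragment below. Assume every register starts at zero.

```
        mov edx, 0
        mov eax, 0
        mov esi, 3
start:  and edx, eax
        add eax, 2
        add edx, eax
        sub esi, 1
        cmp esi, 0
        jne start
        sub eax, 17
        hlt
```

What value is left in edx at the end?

10

mov edx, 0 → edx=0
mov eax, 0 → eax=0
mov esi, 3 → esi=3
and edx, eax → edx=0&0=0
add eax, 2 → eax=0+2=2
add edx, eax → edx=0+2=2
sub esi, 1 → esi=3-1=2
cmp esi, 0  (cmp 2,0)
jne start: taken
and edx, eax → edx=2&2=2
add eax, 2 → eax=2+2=4
add edx, eax → edx=2+4=6
sub esi, 1 → esi=2-1=1
cmp esi, 0  (cmp 1,0)
jne start: taken
and edx, eax → edx=6&4=4
add eax, 2 → eax=4+2=6
add edx, eax → edx=4+6=10
sub esi, 1 → esi=1-1=0
cmp esi, 0  (cmp 0,0)
jne start: not taken
sub eax, 17 → eax=6-17=-11
halt.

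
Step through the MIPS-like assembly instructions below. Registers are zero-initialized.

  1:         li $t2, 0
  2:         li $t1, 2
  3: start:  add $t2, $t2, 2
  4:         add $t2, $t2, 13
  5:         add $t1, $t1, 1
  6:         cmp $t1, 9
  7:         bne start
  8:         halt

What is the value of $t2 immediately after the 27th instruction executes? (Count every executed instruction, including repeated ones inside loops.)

75

li $t2, 0 → $t2=0
li $t1, 2 → $t1=2
add $t2, $t2, 2 → $t2=0+2=2
add $t2, $t2, 13 → $t2=2+13=15
add $t1, $t1, 1 → $t1=2+1=3
cmp $t1, 9  (cmp 3,9)
bne start: taken
add $t2, $t2, 2 → $t2=15+2=17
add $t2, $t2, 13 → $t2=17+13=30
add $t1, $t1, 1 → $t1=3+1=4
cmp $t1, 9  (cmp 4,9)
bne start: taken
add $t2, $t2, 2 → $t2=30+2=32
add $t2, $t2, 13 → $t2=32+13=45
add $t1, $t1, 1 → $t1=4+1=5
cmp $t1, 9  (cmp 5,9)
bne start: taken
add $t2, $t2, 2 → $t2=45+2=47
add $t2, $t2, 13 → $t2=47+13=60
add $t1, $t1, 1 → $t1=5+1=6
cmp $t1, 9  (cmp 6,9)
bne start: taken
add $t2, $t2, 2 → $t2=60+2=62
add $t2, $t2, 13 → $t2=62+13=75
add $t1, $t1, 1 → $t1=6+1=7
cmp $t1, 9  (cmp 7,9)
bne start: taken
After step 27: $t2 = 75.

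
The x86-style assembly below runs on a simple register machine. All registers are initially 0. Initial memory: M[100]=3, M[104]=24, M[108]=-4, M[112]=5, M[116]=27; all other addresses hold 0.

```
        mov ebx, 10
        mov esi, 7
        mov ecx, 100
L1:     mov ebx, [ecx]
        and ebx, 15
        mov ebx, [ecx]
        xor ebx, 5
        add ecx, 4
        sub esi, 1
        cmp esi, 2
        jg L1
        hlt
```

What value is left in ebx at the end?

30

after mov ebx, 10: ebx=10
after mov esi, 7: esi=7
after mov ecx, 100: ecx=100
after mov ebx, [ecx]: ebx=M[100]=3
after and ebx, 15: ebx=3&15=3
after mov ebx, [ecx]: ebx=M[100]=3
after xor ebx, 5: ebx=3^5=6
after add ecx, 4: ecx=100+4=104
after sub esi, 1: esi=7-1=6
cmp esi, 2  (cmp 6,2)
jg L1: taken
after mov ebx, [ecx]: ebx=M[104]=24
after and ebx, 15: ebx=24&15=8
after mov ebx, [ecx]: ebx=M[104]=24
after xor ebx, 5: ebx=24^5=29
after add ecx, 4: ecx=104+4=108
after sub esi, 1: esi=6-1=5
cmp esi, 2  (cmp 5,2)
jg L1: taken
after mov ebx, [ecx]: ebx=M[108]=-4
after and ebx, 15: ebx=(-4)&15=12
after mov ebx, [ecx]: ebx=M[108]=-4
after xor ebx, 5: ebx=(-4)^5=-7
after add ecx, 4: ecx=108+4=112
after sub esi, 1: esi=5-1=4
cmp esi, 2  (cmp 4,2)
jg L1: taken
after mov ebx, [ecx]: ebx=M[112]=5
after and ebx, 15: ebx=5&15=5
after mov ebx, [ecx]: ebx=M[112]=5
after xor ebx, 5: ebx=5^5=0
after add ecx, 4: ecx=112+4=116
after sub esi, 1: esi=4-1=3
cmp esi, 2  (cmp 3,2)
jg L1: taken
after mov ebx, [ecx]: ebx=M[116]=27
after and ebx, 15: ebx=27&15=11
after mov ebx, [ecx]: ebx=M[116]=27
after xor ebx, 5: ebx=27^5=30
after add ecx, 4: ecx=116+4=120
after sub esi, 1: esi=3-1=2
cmp esi, 2  (cmp 2,2)
jg L1: not taken
halt.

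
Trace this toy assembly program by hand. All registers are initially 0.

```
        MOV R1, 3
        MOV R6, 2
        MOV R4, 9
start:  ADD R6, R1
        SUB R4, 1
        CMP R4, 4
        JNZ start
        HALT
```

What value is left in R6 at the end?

17

R1=3
R6=2
R4=9
R6=2+3=5
R4=9-1=8
CMP R4, 4  (cmp 8,4)
JNZ start: taken
R6=5+3=8
R4=8-1=7
CMP R4, 4  (cmp 7,4)
JNZ start: taken
R6=8+3=11
R4=7-1=6
CMP R4, 4  (cmp 6,4)
JNZ start: taken
R6=11+3=14
R4=6-1=5
CMP R4, 4  (cmp 5,4)
JNZ start: taken
R6=14+3=17
R4=5-1=4
CMP R4, 4  (cmp 4,4)
JNZ start: not taken
halt.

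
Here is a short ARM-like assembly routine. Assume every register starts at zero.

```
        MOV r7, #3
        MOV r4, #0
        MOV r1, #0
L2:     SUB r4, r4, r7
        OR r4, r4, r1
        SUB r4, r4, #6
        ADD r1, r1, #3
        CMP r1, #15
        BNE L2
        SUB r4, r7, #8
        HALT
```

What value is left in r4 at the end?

MOV r7, #3 → r7=3
MOV r4, #0 → r4=0
MOV r1, #0 → r1=0
SUB r4, r4, r7 → r4=0-3=-3
OR r4, r4, r1 → r4=(-3)|0=-3
SUB r4, r4, #6 → r4=(-3)-6=-9
ADD r1, r1, #3 → r1=0+3=3
CMP r1, #15  (cmp 3,15)
BNE L2: taken
SUB r4, r4, r7 → r4=(-9)-3=-12
OR r4, r4, r1 → r4=(-12)|3=-9
SUB r4, r4, #6 → r4=(-9)-6=-15
ADD r1, r1, #3 → r1=3+3=6
CMP r1, #15  (cmp 6,15)
BNE L2: taken
SUB r4, r4, r7 → r4=(-15)-3=-18
OR r4, r4, r1 → r4=(-18)|6=-18
SUB r4, r4, #6 → r4=(-18)-6=-24
ADD r1, r1, #3 → r1=6+3=9
CMP r1, #15  (cmp 9,15)
BNE L2: taken
SUB r4, r4, r7 → r4=(-24)-3=-27
OR r4, r4, r1 → r4=(-27)|9=-19
SUB r4, r4, #6 → r4=(-19)-6=-25
ADD r1, r1, #3 → r1=9+3=12
CMP r1, #15  (cmp 12,15)
BNE L2: taken
SUB r4, r4, r7 → r4=(-25)-3=-28
OR r4, r4, r1 → r4=(-28)|12=-20
SUB r4, r4, #6 → r4=(-20)-6=-26
ADD r1, r1, #3 → r1=12+3=15
CMP r1, #15  (cmp 15,15)
BNE L2: not taken
SUB r4, r7, #8 → r4=3-8=-5
halt.

-5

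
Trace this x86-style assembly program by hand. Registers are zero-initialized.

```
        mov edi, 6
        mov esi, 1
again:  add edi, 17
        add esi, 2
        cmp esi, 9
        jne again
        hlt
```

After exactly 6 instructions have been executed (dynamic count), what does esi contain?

3

edi=6
esi=1
edi=6+17=23
esi=1+2=3
cmp esi, 9  (cmp 3,9)
jne again: taken
After step 6: esi = 3.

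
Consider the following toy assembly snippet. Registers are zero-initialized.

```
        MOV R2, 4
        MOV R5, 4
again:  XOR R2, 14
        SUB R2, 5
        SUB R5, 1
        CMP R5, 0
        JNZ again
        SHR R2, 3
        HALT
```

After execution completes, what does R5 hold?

R2=4
R5=4
R2=4^14=10
R2=10-5=5
R5=4-1=3
CMP R5, 0  (cmp 3,0)
JNZ again: taken
R2=5^14=11
R2=11-5=6
R5=3-1=2
CMP R5, 0  (cmp 2,0)
JNZ again: taken
R2=6^14=8
R2=8-5=3
R5=2-1=1
CMP R5, 0  (cmp 1,0)
JNZ again: taken
R2=3^14=13
R2=13-5=8
R5=1-1=0
CMP R5, 0  (cmp 0,0)
JNZ again: not taken
R2=8>>3=1
halt.

0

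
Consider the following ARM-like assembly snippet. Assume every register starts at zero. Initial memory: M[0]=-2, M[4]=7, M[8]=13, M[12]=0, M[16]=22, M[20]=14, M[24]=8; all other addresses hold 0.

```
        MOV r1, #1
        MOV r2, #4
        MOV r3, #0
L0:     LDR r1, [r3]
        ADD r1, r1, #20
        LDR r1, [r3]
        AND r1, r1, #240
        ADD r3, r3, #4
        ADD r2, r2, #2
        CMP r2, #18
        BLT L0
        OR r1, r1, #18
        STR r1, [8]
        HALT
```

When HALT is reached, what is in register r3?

r1=1
r2=4
r3=0
r1=M[0]=-2
r1=(-2)+20=18
r1=M[0]=-2
r1=(-2)&240=240
r3=0+4=4
r2=4+2=6
CMP r2, #18  (cmp 6,18)
BLT L0: taken
r1=M[4]=7
r1=7+20=27
r1=M[4]=7
r1=7&240=0
r3=4+4=8
r2=6+2=8
CMP r2, #18  (cmp 8,18)
BLT L0: taken
r1=M[8]=13
r1=13+20=33
r1=M[8]=13
r1=13&240=0
r3=8+4=12
r2=8+2=10
CMP r2, #18  (cmp 10,18)
BLT L0: taken
r1=M[12]=0
r1=0+20=20
r1=M[12]=0
r1=0&240=0
r3=12+4=16
r2=10+2=12
CMP r2, #18  (cmp 12,18)
BLT L0: taken
r1=M[16]=22
r1=22+20=42
r1=M[16]=22
r1=22&240=16
r3=16+4=20
r2=12+2=14
CMP r2, #18  (cmp 14,18)
BLT L0: taken
r1=M[20]=14
r1=14+20=34
r1=M[20]=14
r1=14&240=0
r3=20+4=24
r2=14+2=16
CMP r2, #18  (cmp 16,18)
BLT L0: taken
r1=M[24]=8
r1=8+20=28
r1=M[24]=8
r1=8&240=0
r3=24+4=28
r2=16+2=18
CMP r2, #18  (cmp 18,18)
BLT L0: not taken
r1=0|18=18
STR r1, [8] → M[8]=18
halt.

28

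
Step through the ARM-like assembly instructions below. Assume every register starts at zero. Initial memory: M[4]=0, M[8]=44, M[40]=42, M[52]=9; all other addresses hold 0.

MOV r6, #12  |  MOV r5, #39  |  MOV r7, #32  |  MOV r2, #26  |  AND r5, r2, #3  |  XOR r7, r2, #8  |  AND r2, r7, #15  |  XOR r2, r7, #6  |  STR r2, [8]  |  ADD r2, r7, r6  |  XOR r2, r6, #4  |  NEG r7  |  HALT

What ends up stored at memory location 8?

20

r6=12
r5=39
r7=32
r2=26
r5=26&3=2
r7=26^8=18
r2=18&15=2
r2=18^6=20
STR r2, [8] → M[8]=20
r2=18+12=30
r2=12^4=8
r7=-(18)=-18
halt.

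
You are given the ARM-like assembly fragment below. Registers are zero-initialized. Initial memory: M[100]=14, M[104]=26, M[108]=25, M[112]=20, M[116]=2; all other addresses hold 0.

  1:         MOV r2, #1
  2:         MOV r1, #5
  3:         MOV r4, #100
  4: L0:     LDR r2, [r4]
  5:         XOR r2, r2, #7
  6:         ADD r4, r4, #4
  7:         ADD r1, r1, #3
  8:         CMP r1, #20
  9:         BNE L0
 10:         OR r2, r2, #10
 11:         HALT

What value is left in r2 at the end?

r2=1
r1=5
r4=100
r2=M[100]=14
r2=14^7=9
r4=100+4=104
r1=5+3=8
CMP r1, #20  (cmp 8,20)
BNE L0: taken
r2=M[104]=26
r2=26^7=29
r4=104+4=108
r1=8+3=11
CMP r1, #20  (cmp 11,20)
BNE L0: taken
r2=M[108]=25
r2=25^7=30
r4=108+4=112
r1=11+3=14
CMP r1, #20  (cmp 14,20)
BNE L0: taken
r2=M[112]=20
r2=20^7=19
r4=112+4=116
r1=14+3=17
CMP r1, #20  (cmp 17,20)
BNE L0: taken
r2=M[116]=2
r2=2^7=5
r4=116+4=120
r1=17+3=20
CMP r1, #20  (cmp 20,20)
BNE L0: not taken
r2=5|10=15
halt.

15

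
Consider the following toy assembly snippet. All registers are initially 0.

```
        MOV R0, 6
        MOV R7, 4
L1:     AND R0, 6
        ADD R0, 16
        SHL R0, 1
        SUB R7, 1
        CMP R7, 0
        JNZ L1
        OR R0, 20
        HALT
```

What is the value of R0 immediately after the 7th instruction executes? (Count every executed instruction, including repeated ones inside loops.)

44

MOV R0, 6 → R0=6
MOV R7, 4 → R7=4
AND R0, 6 → R0=6&6=6
ADD R0, 16 → R0=6+16=22
SHL R0, 1 → R0=22<<1=44
SUB R7, 1 → R7=4-1=3
CMP R7, 0  (cmp 3,0)
After step 7: R0 = 44.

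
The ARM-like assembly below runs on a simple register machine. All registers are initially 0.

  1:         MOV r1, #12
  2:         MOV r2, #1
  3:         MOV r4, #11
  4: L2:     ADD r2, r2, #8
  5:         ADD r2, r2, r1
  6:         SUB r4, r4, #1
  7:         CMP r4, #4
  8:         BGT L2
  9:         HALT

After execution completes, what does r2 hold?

141

after MOV r1, #12: r1=12
after MOV r2, #1: r2=1
after MOV r4, #11: r4=11
after ADD r2, r2, #8: r2=1+8=9
after ADD r2, r2, r1: r2=9+12=21
after SUB r4, r4, #1: r4=11-1=10
CMP r4, #4  (cmp 10,4)
BGT L2: taken
after ADD r2, r2, #8: r2=21+8=29
after ADD r2, r2, r1: r2=29+12=41
after SUB r4, r4, #1: r4=10-1=9
CMP r4, #4  (cmp 9,4)
BGT L2: taken
after ADD r2, r2, #8: r2=41+8=49
after ADD r2, r2, r1: r2=49+12=61
after SUB r4, r4, #1: r4=9-1=8
CMP r4, #4  (cmp 8,4)
BGT L2: taken
after ADD r2, r2, #8: r2=61+8=69
after ADD r2, r2, r1: r2=69+12=81
after SUB r4, r4, #1: r4=8-1=7
CMP r4, #4  (cmp 7,4)
BGT L2: taken
after ADD r2, r2, #8: r2=81+8=89
after ADD r2, r2, r1: r2=89+12=101
after SUB r4, r4, #1: r4=7-1=6
CMP r4, #4  (cmp 6,4)
BGT L2: taken
after ADD r2, r2, #8: r2=101+8=109
after ADD r2, r2, r1: r2=109+12=121
after SUB r4, r4, #1: r4=6-1=5
CMP r4, #4  (cmp 5,4)
BGT L2: taken
after ADD r2, r2, #8: r2=121+8=129
after ADD r2, r2, r1: r2=129+12=141
after SUB r4, r4, #1: r4=5-1=4
CMP r4, #4  (cmp 4,4)
BGT L2: not taken
halt.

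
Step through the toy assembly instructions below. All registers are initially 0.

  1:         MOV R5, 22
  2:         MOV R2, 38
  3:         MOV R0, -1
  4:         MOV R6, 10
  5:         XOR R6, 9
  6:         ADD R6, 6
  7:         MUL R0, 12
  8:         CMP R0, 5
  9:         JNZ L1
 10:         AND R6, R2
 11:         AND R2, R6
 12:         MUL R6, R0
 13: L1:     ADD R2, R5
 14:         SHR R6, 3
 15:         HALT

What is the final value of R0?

-12

after MOV R5, 22: R5=22
after MOV R2, 38: R2=38
after MOV R0, -1: R0=-1
after MOV R6, 10: R6=10
after XOR R6, 9: R6=10^9=3
after ADD R6, 6: R6=3+6=9
after MUL R0, 12: R0=(-1)*12=-12
CMP R0, 5  (cmp -12,5)
JNZ L1: taken
after ADD R2, R5: R2=38+22=60
after SHR R6, 3: R6=9>>3=1
halt.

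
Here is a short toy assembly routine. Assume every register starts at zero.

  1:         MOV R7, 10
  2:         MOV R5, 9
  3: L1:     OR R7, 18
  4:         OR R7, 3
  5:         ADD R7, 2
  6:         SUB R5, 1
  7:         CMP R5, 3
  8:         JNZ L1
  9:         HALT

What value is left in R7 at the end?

65

MOV R7, 10 → R7=10
MOV R5, 9 → R5=9
OR R7, 18 → R7=10|18=26
OR R7, 3 → R7=26|3=27
ADD R7, 2 → R7=27+2=29
SUB R5, 1 → R5=9-1=8
CMP R5, 3  (cmp 8,3)
JNZ L1: taken
OR R7, 18 → R7=29|18=31
OR R7, 3 → R7=31|3=31
ADD R7, 2 → R7=31+2=33
SUB R5, 1 → R5=8-1=7
CMP R5, 3  (cmp 7,3)
JNZ L1: taken
OR R7, 18 → R7=33|18=51
OR R7, 3 → R7=51|3=51
ADD R7, 2 → R7=51+2=53
SUB R5, 1 → R5=7-1=6
CMP R5, 3  (cmp 6,3)
JNZ L1: taken
OR R7, 18 → R7=53|18=55
OR R7, 3 → R7=55|3=55
ADD R7, 2 → R7=55+2=57
SUB R5, 1 → R5=6-1=5
CMP R5, 3  (cmp 5,3)
JNZ L1: taken
OR R7, 18 → R7=57|18=59
OR R7, 3 → R7=59|3=59
ADD R7, 2 → R7=59+2=61
SUB R5, 1 → R5=5-1=4
CMP R5, 3  (cmp 4,3)
JNZ L1: taken
OR R7, 18 → R7=61|18=63
OR R7, 3 → R7=63|3=63
ADD R7, 2 → R7=63+2=65
SUB R5, 1 → R5=4-1=3
CMP R5, 3  (cmp 3,3)
JNZ L1: not taken
halt.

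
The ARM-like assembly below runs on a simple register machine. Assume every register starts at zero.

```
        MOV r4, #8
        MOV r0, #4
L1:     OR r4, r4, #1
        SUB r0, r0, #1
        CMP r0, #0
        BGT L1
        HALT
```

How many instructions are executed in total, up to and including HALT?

19

r4=8
r0=4
r4=8|1=9
r0=4-1=3
CMP r0, #0  (cmp 3,0)
BGT L1: taken
r4=9|1=9
r0=3-1=2
CMP r0, #0  (cmp 2,0)
BGT L1: taken
r4=9|1=9
r0=2-1=1
CMP r0, #0  (cmp 1,0)
BGT L1: taken
r4=9|1=9
r0=1-1=0
CMP r0, #0  (cmp 0,0)
BGT L1: not taken
halt.
Total executed instructions: 19.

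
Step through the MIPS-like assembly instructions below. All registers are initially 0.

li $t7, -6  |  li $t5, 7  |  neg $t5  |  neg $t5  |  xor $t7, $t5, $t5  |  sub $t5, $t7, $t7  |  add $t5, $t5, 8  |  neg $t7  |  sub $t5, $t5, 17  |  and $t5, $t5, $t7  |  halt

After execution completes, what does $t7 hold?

$t7=-6
$t5=7
$t5=-(7)=-7
$t5=-(-7)=7
$t7=7^7=0
$t5=0-0=0
$t5=0+8=8
$t7=-(0)=0
$t5=8-17=-9
$t5=(-9)&0=0
halt.

0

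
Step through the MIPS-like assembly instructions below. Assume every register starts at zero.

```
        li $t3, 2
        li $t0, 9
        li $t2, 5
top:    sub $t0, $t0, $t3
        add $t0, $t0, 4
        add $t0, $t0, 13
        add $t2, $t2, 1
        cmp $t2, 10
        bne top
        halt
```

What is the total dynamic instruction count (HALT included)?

34

after li $t3, 2: $t3=2
after li $t0, 9: $t0=9
after li $t2, 5: $t2=5
after sub $t0, $t0, $t3: $t0=9-2=7
after add $t0, $t0, 4: $t0=7+4=11
after add $t0, $t0, 13: $t0=11+13=24
after add $t2, $t2, 1: $t2=5+1=6
cmp $t2, 10  (cmp 6,10)
bne top: taken
after sub $t0, $t0, $t3: $t0=24-2=22
after add $t0, $t0, 4: $t0=22+4=26
after add $t0, $t0, 13: $t0=26+13=39
after add $t2, $t2, 1: $t2=6+1=7
cmp $t2, 10  (cmp 7,10)
bne top: taken
after sub $t0, $t0, $t3: $t0=39-2=37
after add $t0, $t0, 4: $t0=37+4=41
after add $t0, $t0, 13: $t0=41+13=54
after add $t2, $t2, 1: $t2=7+1=8
cmp $t2, 10  (cmp 8,10)
bne top: taken
after sub $t0, $t0, $t3: $t0=54-2=52
after add $t0, $t0, 4: $t0=52+4=56
after add $t0, $t0, 13: $t0=56+13=69
after add $t2, $t2, 1: $t2=8+1=9
cmp $t2, 10  (cmp 9,10)
bne top: taken
after sub $t0, $t0, $t3: $t0=69-2=67
after add $t0, $t0, 4: $t0=67+4=71
after add $t0, $t0, 13: $t0=71+13=84
after add $t2, $t2, 1: $t2=9+1=10
cmp $t2, 10  (cmp 10,10)
bne top: not taken
halt.
Total executed instructions: 34.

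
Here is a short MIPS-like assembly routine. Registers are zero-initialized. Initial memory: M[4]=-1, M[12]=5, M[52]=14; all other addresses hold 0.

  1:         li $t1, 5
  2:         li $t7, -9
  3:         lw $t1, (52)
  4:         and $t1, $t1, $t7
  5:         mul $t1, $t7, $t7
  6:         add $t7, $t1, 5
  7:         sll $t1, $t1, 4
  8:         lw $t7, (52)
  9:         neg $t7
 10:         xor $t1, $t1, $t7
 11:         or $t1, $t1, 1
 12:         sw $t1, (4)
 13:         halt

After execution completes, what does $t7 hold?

li $t1, 5 → $t1=5
li $t7, -9 → $t7=-9
lw $t1, (52) → $t1=M[52]=14
and $t1, $t1, $t7 → $t1=14&(-9)=6
mul $t1, $t7, $t7 → $t1=(-9)*(-9)=81
add $t7, $t1, 5 → $t7=81+5=86
sll $t1, $t1, 4 → $t1=81<<4=1296
lw $t7, (52) → $t7=M[52]=14
neg $t7 → $t7=-(14)=-14
xor $t1, $t1, $t7 → $t1=1296^(-14)=-1310
or $t1, $t1, 1 → $t1=(-1310)|1=-1309
sw $t1, (4) → M[4]=-1309
halt.

-14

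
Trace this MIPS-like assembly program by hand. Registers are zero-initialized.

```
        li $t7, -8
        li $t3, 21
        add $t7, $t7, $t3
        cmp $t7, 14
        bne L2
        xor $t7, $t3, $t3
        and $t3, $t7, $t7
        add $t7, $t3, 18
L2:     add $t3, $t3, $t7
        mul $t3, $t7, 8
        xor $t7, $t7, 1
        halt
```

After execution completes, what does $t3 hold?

after li $t7, -8: $t7=-8
after li $t3, 21: $t3=21
after add $t7, $t7, $t3: $t7=(-8)+21=13
cmp $t7, 14  (cmp 13,14)
bne L2: taken
after add $t3, $t3, $t7: $t3=21+13=34
after mul $t3, $t7, 8: $t3=13*8=104
after xor $t7, $t7, 1: $t7=13^1=12
halt.

104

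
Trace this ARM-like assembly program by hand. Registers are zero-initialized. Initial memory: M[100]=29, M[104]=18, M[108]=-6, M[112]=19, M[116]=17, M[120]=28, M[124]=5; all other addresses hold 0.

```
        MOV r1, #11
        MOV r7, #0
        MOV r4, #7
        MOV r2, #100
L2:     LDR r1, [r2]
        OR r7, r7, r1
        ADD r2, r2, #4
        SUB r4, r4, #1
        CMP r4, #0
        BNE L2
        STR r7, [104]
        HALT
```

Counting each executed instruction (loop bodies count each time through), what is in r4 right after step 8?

6

after MOV r1, #11: r1=11
after MOV r7, #0: r7=0
after MOV r4, #7: r4=7
after MOV r2, #100: r2=100
after LDR r1, [r2]: r1=M[100]=29
after OR r7, r7, r1: r7=0|29=29
after ADD r2, r2, #4: r2=100+4=104
after SUB r4, r4, #1: r4=7-1=6
After step 8: r4 = 6.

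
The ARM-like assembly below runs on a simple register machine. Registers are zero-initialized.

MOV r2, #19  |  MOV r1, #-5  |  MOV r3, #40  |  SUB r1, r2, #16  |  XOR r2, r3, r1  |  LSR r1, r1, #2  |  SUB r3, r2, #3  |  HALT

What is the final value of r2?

43

after MOV r2, #19: r2=19
after MOV r1, #-5: r1=-5
after MOV r3, #40: r3=40
after SUB r1, r2, #16: r1=19-16=3
after XOR r2, r3, r1: r2=40^3=43
after LSR r1, r1, #2: r1=3>>2=0
after SUB r3, r2, #3: r3=43-3=40
halt.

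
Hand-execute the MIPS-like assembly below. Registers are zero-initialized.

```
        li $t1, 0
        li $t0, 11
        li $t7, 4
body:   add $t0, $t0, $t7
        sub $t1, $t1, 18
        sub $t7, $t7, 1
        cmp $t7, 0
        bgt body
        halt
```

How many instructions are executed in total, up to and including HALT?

li $t1, 0 → $t1=0
li $t0, 11 → $t0=11
li $t7, 4 → $t7=4
add $t0, $t0, $t7 → $t0=11+4=15
sub $t1, $t1, 18 → $t1=0-18=-18
sub $t7, $t7, 1 → $t7=4-1=3
cmp $t7, 0  (cmp 3,0)
bgt body: taken
add $t0, $t0, $t7 → $t0=15+3=18
sub $t1, $t1, 18 → $t1=(-18)-18=-36
sub $t7, $t7, 1 → $t7=3-1=2
cmp $t7, 0  (cmp 2,0)
bgt body: taken
add $t0, $t0, $t7 → $t0=18+2=20
sub $t1, $t1, 18 → $t1=(-36)-18=-54
sub $t7, $t7, 1 → $t7=2-1=1
cmp $t7, 0  (cmp 1,0)
bgt body: taken
add $t0, $t0, $t7 → $t0=20+1=21
sub $t1, $t1, 18 → $t1=(-54)-18=-72
sub $t7, $t7, 1 → $t7=1-1=0
cmp $t7, 0  (cmp 0,0)
bgt body: not taken
halt.
Total executed instructions: 24.

24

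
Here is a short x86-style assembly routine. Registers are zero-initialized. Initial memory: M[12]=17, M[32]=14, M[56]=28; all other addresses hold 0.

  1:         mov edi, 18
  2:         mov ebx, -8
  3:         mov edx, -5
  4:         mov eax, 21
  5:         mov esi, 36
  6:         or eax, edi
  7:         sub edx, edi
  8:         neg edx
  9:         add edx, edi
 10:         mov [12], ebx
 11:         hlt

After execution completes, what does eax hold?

edi=18
ebx=-8
edx=-5
eax=21
esi=36
eax=21|18=23
edx=(-5)-18=-23
edx=-(-23)=23
edx=23+18=41
mov [12], ebx → M[12]=-8
halt.

23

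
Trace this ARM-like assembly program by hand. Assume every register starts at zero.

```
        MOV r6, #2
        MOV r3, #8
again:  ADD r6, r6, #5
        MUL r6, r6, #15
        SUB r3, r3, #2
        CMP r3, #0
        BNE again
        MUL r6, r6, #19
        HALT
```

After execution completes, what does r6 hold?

7076550

MOV r6, #2 → r6=2
MOV r3, #8 → r3=8
ADD r6, r6, #5 → r6=2+5=7
MUL r6, r6, #15 → r6=7*15=105
SUB r3, r3, #2 → r3=8-2=6
CMP r3, #0  (cmp 6,0)
BNE again: taken
ADD r6, r6, #5 → r6=105+5=110
MUL r6, r6, #15 → r6=110*15=1650
SUB r3, r3, #2 → r3=6-2=4
CMP r3, #0  (cmp 4,0)
BNE again: taken
ADD r6, r6, #5 → r6=1650+5=1655
MUL r6, r6, #15 → r6=1655*15=24825
SUB r3, r3, #2 → r3=4-2=2
CMP r3, #0  (cmp 2,0)
BNE again: taken
ADD r6, r6, #5 → r6=24825+5=24830
MUL r6, r6, #15 → r6=24830*15=372450
SUB r3, r3, #2 → r3=2-2=0
CMP r3, #0  (cmp 0,0)
BNE again: not taken
MUL r6, r6, #19 → r6=372450*19=7076550
halt.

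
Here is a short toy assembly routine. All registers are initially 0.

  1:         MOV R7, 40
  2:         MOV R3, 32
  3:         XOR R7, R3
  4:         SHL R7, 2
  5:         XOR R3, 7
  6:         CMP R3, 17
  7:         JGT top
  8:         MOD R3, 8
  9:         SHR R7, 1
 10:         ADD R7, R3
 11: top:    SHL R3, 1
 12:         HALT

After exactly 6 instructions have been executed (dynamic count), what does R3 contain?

39

after MOV R7, 40: R7=40
after MOV R3, 32: R3=32
after XOR R7, R3: R7=40^32=8
after SHL R7, 2: R7=8<<2=32
after XOR R3, 7: R3=32^7=39
CMP R3, 17  (cmp 39,17)
After step 6: R3 = 39.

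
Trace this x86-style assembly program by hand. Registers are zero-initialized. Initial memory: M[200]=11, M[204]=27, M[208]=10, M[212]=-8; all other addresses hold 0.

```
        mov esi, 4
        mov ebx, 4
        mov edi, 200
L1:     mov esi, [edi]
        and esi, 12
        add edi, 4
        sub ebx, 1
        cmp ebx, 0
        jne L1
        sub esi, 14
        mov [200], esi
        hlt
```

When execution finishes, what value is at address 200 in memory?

esi=4
ebx=4
edi=200
esi=M[200]=11
esi=11&12=8
edi=200+4=204
ebx=4-1=3
cmp ebx, 0  (cmp 3,0)
jne L1: taken
esi=M[204]=27
esi=27&12=8
edi=204+4=208
ebx=3-1=2
cmp ebx, 0  (cmp 2,0)
jne L1: taken
esi=M[208]=10
esi=10&12=8
edi=208+4=212
ebx=2-1=1
cmp ebx, 0  (cmp 1,0)
jne L1: taken
esi=M[212]=-8
esi=(-8)&12=8
edi=212+4=216
ebx=1-1=0
cmp ebx, 0  (cmp 0,0)
jne L1: not taken
esi=8-14=-6
mov [200], esi → M[200]=-6
halt.

-6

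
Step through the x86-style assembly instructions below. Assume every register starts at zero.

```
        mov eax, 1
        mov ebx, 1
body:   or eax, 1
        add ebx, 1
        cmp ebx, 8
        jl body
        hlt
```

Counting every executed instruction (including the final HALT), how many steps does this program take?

31

after mov eax, 1: eax=1
after mov ebx, 1: ebx=1
after or eax, 1: eax=1|1=1
after add ebx, 1: ebx=1+1=2
cmp ebx, 8  (cmp 2,8)
jl body: taken
after or eax, 1: eax=1|1=1
after add ebx, 1: ebx=2+1=3
cmp ebx, 8  (cmp 3,8)
jl body: taken
after or eax, 1: eax=1|1=1
after add ebx, 1: ebx=3+1=4
cmp ebx, 8  (cmp 4,8)
jl body: taken
after or eax, 1: eax=1|1=1
after add ebx, 1: ebx=4+1=5
cmp ebx, 8  (cmp 5,8)
jl body: taken
after or eax, 1: eax=1|1=1
after add ebx, 1: ebx=5+1=6
cmp ebx, 8  (cmp 6,8)
jl body: taken
after or eax, 1: eax=1|1=1
after add ebx, 1: ebx=6+1=7
cmp ebx, 8  (cmp 7,8)
jl body: taken
after or eax, 1: eax=1|1=1
after add ebx, 1: ebx=7+1=8
cmp ebx, 8  (cmp 8,8)
jl body: not taken
halt.
Total executed instructions: 31.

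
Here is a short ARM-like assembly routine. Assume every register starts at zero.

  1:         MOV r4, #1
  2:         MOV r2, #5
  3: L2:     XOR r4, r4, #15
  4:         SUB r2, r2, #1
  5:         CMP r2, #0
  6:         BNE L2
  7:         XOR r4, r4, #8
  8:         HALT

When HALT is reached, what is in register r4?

r4=1
r2=5
r4=1^15=14
r2=5-1=4
CMP r2, #0  (cmp 4,0)
BNE L2: taken
r4=14^15=1
r2=4-1=3
CMP r2, #0  (cmp 3,0)
BNE L2: taken
r4=1^15=14
r2=3-1=2
CMP r2, #0  (cmp 2,0)
BNE L2: taken
r4=14^15=1
r2=2-1=1
CMP r2, #0  (cmp 1,0)
BNE L2: taken
r4=1^15=14
r2=1-1=0
CMP r2, #0  (cmp 0,0)
BNE L2: not taken
r4=14^8=6
halt.

6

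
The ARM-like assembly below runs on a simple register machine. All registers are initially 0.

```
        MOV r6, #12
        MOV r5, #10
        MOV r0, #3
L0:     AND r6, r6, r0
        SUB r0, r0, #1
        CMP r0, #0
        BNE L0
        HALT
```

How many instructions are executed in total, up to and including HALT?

after MOV r6, #12: r6=12
after MOV r5, #10: r5=10
after MOV r0, #3: r0=3
after AND r6, r6, r0: r6=12&3=0
after SUB r0, r0, #1: r0=3-1=2
CMP r0, #0  (cmp 2,0)
BNE L0: taken
after AND r6, r6, r0: r6=0&2=0
after SUB r0, r0, #1: r0=2-1=1
CMP r0, #0  (cmp 1,0)
BNE L0: taken
after AND r6, r6, r0: r6=0&1=0
after SUB r0, r0, #1: r0=1-1=0
CMP r0, #0  (cmp 0,0)
BNE L0: not taken
halt.
Total executed instructions: 16.

16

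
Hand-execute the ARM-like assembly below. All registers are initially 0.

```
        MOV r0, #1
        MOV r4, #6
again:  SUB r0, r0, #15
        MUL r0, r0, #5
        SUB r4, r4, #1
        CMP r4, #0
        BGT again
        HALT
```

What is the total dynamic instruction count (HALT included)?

33

MOV r0, #1 → r0=1
MOV r4, #6 → r4=6
SUB r0, r0, #15 → r0=1-15=-14
MUL r0, r0, #5 → r0=(-14)*5=-70
SUB r4, r4, #1 → r4=6-1=5
CMP r4, #0  (cmp 5,0)
BGT again: taken
SUB r0, r0, #15 → r0=(-70)-15=-85
MUL r0, r0, #5 → r0=(-85)*5=-425
SUB r4, r4, #1 → r4=5-1=4
CMP r4, #0  (cmp 4,0)
BGT again: taken
SUB r0, r0, #15 → r0=(-425)-15=-440
MUL r0, r0, #5 → r0=(-440)*5=-2200
SUB r4, r4, #1 → r4=4-1=3
CMP r4, #0  (cmp 3,0)
BGT again: taken
SUB r0, r0, #15 → r0=(-2200)-15=-2215
MUL r0, r0, #5 → r0=(-2215)*5=-11075
SUB r4, r4, #1 → r4=3-1=2
CMP r4, #0  (cmp 2,0)
BGT again: taken
SUB r0, r0, #15 → r0=(-11075)-15=-11090
MUL r0, r0, #5 → r0=(-11090)*5=-55450
SUB r4, r4, #1 → r4=2-1=1
CMP r4, #0  (cmp 1,0)
BGT again: taken
SUB r0, r0, #15 → r0=(-55450)-15=-55465
MUL r0, r0, #5 → r0=(-55465)*5=-277325
SUB r4, r4, #1 → r4=1-1=0
CMP r4, #0  (cmp 0,0)
BGT again: not taken
halt.
Total executed instructions: 33.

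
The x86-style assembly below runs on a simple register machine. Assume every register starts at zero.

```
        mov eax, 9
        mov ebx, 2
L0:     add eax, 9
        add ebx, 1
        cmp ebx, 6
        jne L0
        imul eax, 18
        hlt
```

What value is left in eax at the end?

810

after mov eax, 9: eax=9
after mov ebx, 2: ebx=2
after add eax, 9: eax=9+9=18
after add ebx, 1: ebx=2+1=3
cmp ebx, 6  (cmp 3,6)
jne L0: taken
after add eax, 9: eax=18+9=27
after add ebx, 1: ebx=3+1=4
cmp ebx, 6  (cmp 4,6)
jne L0: taken
after add eax, 9: eax=27+9=36
after add ebx, 1: ebx=4+1=5
cmp ebx, 6  (cmp 5,6)
jne L0: taken
after add eax, 9: eax=36+9=45
after add ebx, 1: ebx=5+1=6
cmp ebx, 6  (cmp 6,6)
jne L0: not taken
after imul eax, 18: eax=45*18=810
halt.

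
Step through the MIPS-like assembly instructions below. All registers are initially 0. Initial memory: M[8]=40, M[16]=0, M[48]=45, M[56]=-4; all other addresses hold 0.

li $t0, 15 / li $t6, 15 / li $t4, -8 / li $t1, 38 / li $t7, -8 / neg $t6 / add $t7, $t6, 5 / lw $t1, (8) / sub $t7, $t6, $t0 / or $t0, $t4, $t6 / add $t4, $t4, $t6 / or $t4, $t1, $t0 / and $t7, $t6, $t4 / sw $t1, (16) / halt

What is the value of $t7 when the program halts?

$t0=15
$t6=15
$t4=-8
$t1=38
$t7=-8
$t6=-(15)=-15
$t7=(-15)+5=-10
$t1=M[8]=40
$t7=(-15)-15=-30
$t0=(-8)|(-15)=-7
$t4=(-8)+(-15)=-23
$t4=40|(-7)=-7
$t7=(-15)&(-7)=-15
sw $t1, (16) → M[16]=40
halt.

-15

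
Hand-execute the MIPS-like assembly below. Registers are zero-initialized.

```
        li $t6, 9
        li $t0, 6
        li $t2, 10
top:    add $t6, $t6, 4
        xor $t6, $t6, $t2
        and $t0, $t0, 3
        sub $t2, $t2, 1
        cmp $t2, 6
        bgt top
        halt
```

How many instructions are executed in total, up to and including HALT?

28

after li $t6, 9: $t6=9
after li $t0, 6: $t0=6
after li $t2, 10: $t2=10
after add $t6, $t6, 4: $t6=9+4=13
after xor $t6, $t6, $t2: $t6=13^10=7
after and $t0, $t0, 3: $t0=6&3=2
after sub $t2, $t2, 1: $t2=10-1=9
cmp $t2, 6  (cmp 9,6)
bgt top: taken
after add $t6, $t6, 4: $t6=7+4=11
after xor $t6, $t6, $t2: $t6=11^9=2
after and $t0, $t0, 3: $t0=2&3=2
after sub $t2, $t2, 1: $t2=9-1=8
cmp $t2, 6  (cmp 8,6)
bgt top: taken
after add $t6, $t6, 4: $t6=2+4=6
after xor $t6, $t6, $t2: $t6=6^8=14
after and $t0, $t0, 3: $t0=2&3=2
after sub $t2, $t2, 1: $t2=8-1=7
cmp $t2, 6  (cmp 7,6)
bgt top: taken
after add $t6, $t6, 4: $t6=14+4=18
after xor $t6, $t6, $t2: $t6=18^7=21
after and $t0, $t0, 3: $t0=2&3=2
after sub $t2, $t2, 1: $t2=7-1=6
cmp $t2, 6  (cmp 6,6)
bgt top: not taken
halt.
Total executed instructions: 28.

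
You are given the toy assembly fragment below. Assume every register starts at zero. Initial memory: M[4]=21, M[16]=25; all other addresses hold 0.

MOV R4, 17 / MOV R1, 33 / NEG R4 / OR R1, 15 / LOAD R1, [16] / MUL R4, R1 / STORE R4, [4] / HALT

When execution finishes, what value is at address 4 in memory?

MOV R4, 17 → R4=17
MOV R1, 33 → R1=33
NEG R4 → R4=-(17)=-17
OR R1, 15 → R1=33|15=47
LOAD R1, [16] → R1=M[16]=25
MUL R4, R1 → R4=(-17)*25=-425
STORE R4, [4] → M[4]=-425
halt.

-425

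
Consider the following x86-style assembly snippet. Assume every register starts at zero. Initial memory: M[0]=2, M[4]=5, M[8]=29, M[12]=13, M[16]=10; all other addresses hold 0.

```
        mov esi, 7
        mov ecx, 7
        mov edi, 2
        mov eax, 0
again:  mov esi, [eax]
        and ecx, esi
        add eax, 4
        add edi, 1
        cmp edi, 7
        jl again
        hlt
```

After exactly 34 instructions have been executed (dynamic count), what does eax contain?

esi=7
ecx=7
edi=2
eax=0
esi=M[0]=2
ecx=7&2=2
eax=0+4=4
edi=2+1=3
cmp edi, 7  (cmp 3,7)
jl again: taken
esi=M[4]=5
ecx=2&5=0
eax=4+4=8
edi=3+1=4
cmp edi, 7  (cmp 4,7)
jl again: taken
esi=M[8]=29
ecx=0&29=0
eax=8+4=12
edi=4+1=5
cmp edi, 7  (cmp 5,7)
jl again: taken
esi=M[12]=13
ecx=0&13=0
eax=12+4=16
edi=5+1=6
cmp edi, 7  (cmp 6,7)
jl again: taken
esi=M[16]=10
ecx=0&10=0
eax=16+4=20
edi=6+1=7
cmp edi, 7  (cmp 7,7)
jl again: not taken
After step 34: eax = 20.

20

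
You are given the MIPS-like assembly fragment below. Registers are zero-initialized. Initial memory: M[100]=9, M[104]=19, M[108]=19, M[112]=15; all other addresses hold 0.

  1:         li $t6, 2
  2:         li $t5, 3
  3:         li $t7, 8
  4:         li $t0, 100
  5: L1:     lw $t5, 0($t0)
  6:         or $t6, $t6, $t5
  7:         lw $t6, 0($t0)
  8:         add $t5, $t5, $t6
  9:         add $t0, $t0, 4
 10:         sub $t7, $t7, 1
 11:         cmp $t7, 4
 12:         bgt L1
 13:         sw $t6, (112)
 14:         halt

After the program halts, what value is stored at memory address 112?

15

li $t6, 2 → $t6=2
li $t5, 3 → $t5=3
li $t7, 8 → $t7=8
li $t0, 100 → $t0=100
lw $t5, 0($t0) → $t5=M[100]=9
or $t6, $t6, $t5 → $t6=2|9=11
lw $t6, 0($t0) → $t6=M[100]=9
add $t5, $t5, $t6 → $t5=9+9=18
add $t0, $t0, 4 → $t0=100+4=104
sub $t7, $t7, 1 → $t7=8-1=7
cmp $t7, 4  (cmp 7,4)
bgt L1: taken
lw $t5, 0($t0) → $t5=M[104]=19
or $t6, $t6, $t5 → $t6=9|19=27
lw $t6, 0($t0) → $t6=M[104]=19
add $t5, $t5, $t6 → $t5=19+19=38
add $t0, $t0, 4 → $t0=104+4=108
sub $t7, $t7, 1 → $t7=7-1=6
cmp $t7, 4  (cmp 6,4)
bgt L1: taken
lw $t5, 0($t0) → $t5=M[108]=19
or $t6, $t6, $t5 → $t6=19|19=19
lw $t6, 0($t0) → $t6=M[108]=19
add $t5, $t5, $t6 → $t5=19+19=38
add $t0, $t0, 4 → $t0=108+4=112
sub $t7, $t7, 1 → $t7=6-1=5
cmp $t7, 4  (cmp 5,4)
bgt L1: taken
lw $t5, 0($t0) → $t5=M[112]=15
or $t6, $t6, $t5 → $t6=19|15=31
lw $t6, 0($t0) → $t6=M[112]=15
add $t5, $t5, $t6 → $t5=15+15=30
add $t0, $t0, 4 → $t0=112+4=116
sub $t7, $t7, 1 → $t7=5-1=4
cmp $t7, 4  (cmp 4,4)
bgt L1: not taken
sw $t6, (112) → M[112]=15
halt.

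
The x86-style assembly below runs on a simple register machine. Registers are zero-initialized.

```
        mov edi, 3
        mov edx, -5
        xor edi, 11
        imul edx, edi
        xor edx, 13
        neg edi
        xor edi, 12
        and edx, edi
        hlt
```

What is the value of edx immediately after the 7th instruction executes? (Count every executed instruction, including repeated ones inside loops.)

edi=3
edx=-5
edi=3^11=8
edx=(-5)*8=-40
edx=(-40)^13=-43
edi=-(8)=-8
edi=(-8)^12=-12
After step 7: edx = -43.

-43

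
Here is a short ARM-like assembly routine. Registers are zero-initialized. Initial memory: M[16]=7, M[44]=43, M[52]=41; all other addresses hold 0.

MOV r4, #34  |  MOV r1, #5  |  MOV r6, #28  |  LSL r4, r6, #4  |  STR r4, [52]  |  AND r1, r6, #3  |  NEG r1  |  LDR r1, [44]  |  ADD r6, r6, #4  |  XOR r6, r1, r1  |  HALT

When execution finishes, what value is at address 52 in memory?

r4=34
r1=5
r6=28
r4=28<<4=448
STR r4, [52] → M[52]=448
r1=28&3=0
r1=-(0)=0
r1=M[44]=43
r6=28+4=32
r6=43^43=0
halt.

448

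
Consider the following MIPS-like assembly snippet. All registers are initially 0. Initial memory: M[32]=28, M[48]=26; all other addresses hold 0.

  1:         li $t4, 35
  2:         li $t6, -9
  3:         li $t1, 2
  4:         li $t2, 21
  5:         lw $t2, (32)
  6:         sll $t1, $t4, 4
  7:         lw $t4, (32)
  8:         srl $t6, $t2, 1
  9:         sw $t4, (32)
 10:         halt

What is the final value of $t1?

$t4=35
$t6=-9
$t1=2
$t2=21
$t2=M[32]=28
$t1=35<<4=560
$t4=M[32]=28
$t6=28>>1=14
sw $t4, (32) → M[32]=28
halt.

560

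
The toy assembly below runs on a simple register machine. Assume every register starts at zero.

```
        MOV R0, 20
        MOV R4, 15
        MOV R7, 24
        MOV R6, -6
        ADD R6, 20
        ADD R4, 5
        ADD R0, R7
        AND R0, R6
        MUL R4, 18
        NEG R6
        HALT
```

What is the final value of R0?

12

R0=20
R4=15
R7=24
R6=-6
R6=(-6)+20=14
R4=15+5=20
R0=20+24=44
R0=44&14=12
R4=20*18=360
R6=-(14)=-14
halt.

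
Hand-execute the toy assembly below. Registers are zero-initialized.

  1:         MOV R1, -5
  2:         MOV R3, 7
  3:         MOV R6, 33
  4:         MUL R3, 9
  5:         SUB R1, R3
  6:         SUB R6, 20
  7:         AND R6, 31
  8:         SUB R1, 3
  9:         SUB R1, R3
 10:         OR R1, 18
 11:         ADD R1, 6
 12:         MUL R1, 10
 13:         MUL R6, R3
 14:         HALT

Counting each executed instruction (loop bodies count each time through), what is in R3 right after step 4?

63

R1=-5
R3=7
R6=33
R3=7*9=63
After step 4: R3 = 63.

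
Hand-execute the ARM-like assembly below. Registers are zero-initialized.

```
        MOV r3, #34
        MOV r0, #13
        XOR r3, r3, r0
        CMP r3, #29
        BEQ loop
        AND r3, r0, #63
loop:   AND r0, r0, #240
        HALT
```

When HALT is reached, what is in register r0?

MOV r3, #34 → r3=34
MOV r0, #13 → r0=13
XOR r3, r3, r0 → r3=34^13=47
CMP r3, #29  (cmp 47,29)
BEQ loop: not taken
AND r3, r0, #63 → r3=13&63=13
AND r0, r0, #240 → r0=13&240=0
halt.

0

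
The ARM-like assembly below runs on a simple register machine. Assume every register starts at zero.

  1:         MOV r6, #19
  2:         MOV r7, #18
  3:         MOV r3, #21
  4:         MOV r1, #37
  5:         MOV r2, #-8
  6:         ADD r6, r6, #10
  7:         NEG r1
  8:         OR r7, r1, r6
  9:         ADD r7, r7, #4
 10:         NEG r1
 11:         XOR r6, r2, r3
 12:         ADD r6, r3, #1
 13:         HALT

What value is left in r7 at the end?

after MOV r6, #19: r6=19
after MOV r7, #18: r7=18
after MOV r3, #21: r3=21
after MOV r1, #37: r1=37
after MOV r2, #-8: r2=-8
after ADD r6, r6, #10: r6=19+10=29
after NEG r1: r1=-(37)=-37
after OR r7, r1, r6: r7=(-37)|29=-33
after ADD r7, r7, #4: r7=(-33)+4=-29
after NEG r1: r1=-(-37)=37
after XOR r6, r2, r3: r6=(-8)^21=-19
after ADD r6, r3, #1: r6=21+1=22
halt.

-29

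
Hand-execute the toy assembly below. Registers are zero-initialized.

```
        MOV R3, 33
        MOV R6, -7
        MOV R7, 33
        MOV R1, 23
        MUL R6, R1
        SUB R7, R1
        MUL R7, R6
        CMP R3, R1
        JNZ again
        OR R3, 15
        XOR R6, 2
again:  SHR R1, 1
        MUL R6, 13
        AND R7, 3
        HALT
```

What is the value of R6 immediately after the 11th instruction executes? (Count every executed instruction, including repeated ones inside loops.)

-2093

after MOV R3, 33: R3=33
after MOV R6, -7: R6=-7
after MOV R7, 33: R7=33
after MOV R1, 23: R1=23
after MUL R6, R1: R6=(-7)*23=-161
after SUB R7, R1: R7=33-23=10
after MUL R7, R6: R7=10*(-161)=-1610
CMP R3, R1  (cmp 33,23)
JNZ again: taken
after SHR R1, 1: R1=23>>1=11
after MUL R6, 13: R6=(-161)*13=-2093
After step 11: R6 = -2093.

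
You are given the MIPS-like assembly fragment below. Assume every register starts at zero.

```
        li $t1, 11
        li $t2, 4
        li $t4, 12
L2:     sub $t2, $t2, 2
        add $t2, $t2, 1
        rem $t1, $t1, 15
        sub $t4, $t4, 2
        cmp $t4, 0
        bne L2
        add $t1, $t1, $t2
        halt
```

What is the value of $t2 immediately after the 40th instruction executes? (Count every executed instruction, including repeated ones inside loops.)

-2

li $t1, 11 → $t1=11
li $t2, 4 → $t2=4
li $t4, 12 → $t4=12
sub $t2, $t2, 2 → $t2=4-2=2
add $t2, $t2, 1 → $t2=2+1=3
rem $t1, $t1, 15 → $t1=11%15=11
sub $t4, $t4, 2 → $t4=12-2=10
cmp $t4, 0  (cmp 10,0)
bne L2: taken
sub $t2, $t2, 2 → $t2=3-2=1
add $t2, $t2, 1 → $t2=1+1=2
rem $t1, $t1, 15 → $t1=11%15=11
sub $t4, $t4, 2 → $t4=10-2=8
cmp $t4, 0  (cmp 8,0)
bne L2: taken
sub $t2, $t2, 2 → $t2=2-2=0
add $t2, $t2, 1 → $t2=0+1=1
rem $t1, $t1, 15 → $t1=11%15=11
sub $t4, $t4, 2 → $t4=8-2=6
cmp $t4, 0  (cmp 6,0)
bne L2: taken
sub $t2, $t2, 2 → $t2=1-2=-1
add $t2, $t2, 1 → $t2=(-1)+1=0
rem $t1, $t1, 15 → $t1=11%15=11
sub $t4, $t4, 2 → $t4=6-2=4
cmp $t4, 0  (cmp 4,0)
bne L2: taken
sub $t2, $t2, 2 → $t2=0-2=-2
add $t2, $t2, 1 → $t2=(-2)+1=-1
rem $t1, $t1, 15 → $t1=11%15=11
sub $t4, $t4, 2 → $t4=4-2=2
cmp $t4, 0  (cmp 2,0)
bne L2: taken
sub $t2, $t2, 2 → $t2=(-1)-2=-3
add $t2, $t2, 1 → $t2=(-3)+1=-2
rem $t1, $t1, 15 → $t1=11%15=11
sub $t4, $t4, 2 → $t4=2-2=0
cmp $t4, 0  (cmp 0,0)
bne L2: not taken
add $t1, $t1, $t2 → $t1=11+(-2)=9
After step 40: $t2 = -2.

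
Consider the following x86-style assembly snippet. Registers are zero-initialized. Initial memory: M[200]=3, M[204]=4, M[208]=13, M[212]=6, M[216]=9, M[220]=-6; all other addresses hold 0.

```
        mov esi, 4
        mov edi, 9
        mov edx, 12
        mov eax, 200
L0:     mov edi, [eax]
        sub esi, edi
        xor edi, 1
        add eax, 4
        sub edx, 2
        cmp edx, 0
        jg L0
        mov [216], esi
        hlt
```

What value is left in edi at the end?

-5

after mov esi, 4: esi=4
after mov edi, 9: edi=9
after mov edx, 12: edx=12
after mov eax, 200: eax=200
after mov edi, [eax]: edi=M[200]=3
after sub esi, edi: esi=4-3=1
after xor edi, 1: edi=3^1=2
after add eax, 4: eax=200+4=204
after sub edx, 2: edx=12-2=10
cmp edx, 0  (cmp 10,0)
jg L0: taken
after mov edi, [eax]: edi=M[204]=4
after sub esi, edi: esi=1-4=-3
after xor edi, 1: edi=4^1=5
after add eax, 4: eax=204+4=208
after sub edx, 2: edx=10-2=8
cmp edx, 0  (cmp 8,0)
jg L0: taken
after mov edi, [eax]: edi=M[208]=13
after sub esi, edi: esi=(-3)-13=-16
after xor edi, 1: edi=13^1=12
after add eax, 4: eax=208+4=212
after sub edx, 2: edx=8-2=6
cmp edx, 0  (cmp 6,0)
jg L0: taken
after mov edi, [eax]: edi=M[212]=6
after sub esi, edi: esi=(-16)-6=-22
after xor edi, 1: edi=6^1=7
after add eax, 4: eax=212+4=216
after sub edx, 2: edx=6-2=4
cmp edx, 0  (cmp 4,0)
jg L0: taken
after mov edi, [eax]: edi=M[216]=9
after sub esi, edi: esi=(-22)-9=-31
after xor edi, 1: edi=9^1=8
after add eax, 4: eax=216+4=220
after sub edx, 2: edx=4-2=2
cmp edx, 0  (cmp 2,0)
jg L0: taken
after mov edi, [eax]: edi=M[220]=-6
after sub esi, edi: esi=(-31)-(-6)=-25
after xor edi, 1: edi=(-6)^1=-5
after add eax, 4: eax=220+4=224
after sub edx, 2: edx=2-2=0
cmp edx, 0  (cmp 0,0)
jg L0: not taken
mov [216], esi → M[216]=-25
halt.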